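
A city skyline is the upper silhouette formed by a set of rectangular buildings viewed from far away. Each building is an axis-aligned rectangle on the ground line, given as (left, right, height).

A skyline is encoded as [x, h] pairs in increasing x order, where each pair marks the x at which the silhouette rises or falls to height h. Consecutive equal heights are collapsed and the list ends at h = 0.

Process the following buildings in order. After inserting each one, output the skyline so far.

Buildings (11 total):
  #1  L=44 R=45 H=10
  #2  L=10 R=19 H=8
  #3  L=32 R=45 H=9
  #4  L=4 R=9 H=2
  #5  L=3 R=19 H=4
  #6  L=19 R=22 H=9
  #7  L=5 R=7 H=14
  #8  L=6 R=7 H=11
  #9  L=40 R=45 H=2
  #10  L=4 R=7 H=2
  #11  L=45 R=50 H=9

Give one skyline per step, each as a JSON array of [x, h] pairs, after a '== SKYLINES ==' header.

== SKYLINES ==
[[44,10],[45,0]]
[[10,8],[19,0],[44,10],[45,0]]
[[10,8],[19,0],[32,9],[44,10],[45,0]]
[[4,2],[9,0],[10,8],[19,0],[32,9],[44,10],[45,0]]
[[3,4],[10,8],[19,0],[32,9],[44,10],[45,0]]
[[3,4],[10,8],[19,9],[22,0],[32,9],[44,10],[45,0]]
[[3,4],[5,14],[7,4],[10,8],[19,9],[22,0],[32,9],[44,10],[45,0]]
[[3,4],[5,14],[7,4],[10,8],[19,9],[22,0],[32,9],[44,10],[45,0]]
[[3,4],[5,14],[7,4],[10,8],[19,9],[22,0],[32,9],[44,10],[45,0]]
[[3,4],[5,14],[7,4],[10,8],[19,9],[22,0],[32,9],[44,10],[45,0]]
[[3,4],[5,14],[7,4],[10,8],[19,9],[22,0],[32,9],[44,10],[45,9],[50,0]]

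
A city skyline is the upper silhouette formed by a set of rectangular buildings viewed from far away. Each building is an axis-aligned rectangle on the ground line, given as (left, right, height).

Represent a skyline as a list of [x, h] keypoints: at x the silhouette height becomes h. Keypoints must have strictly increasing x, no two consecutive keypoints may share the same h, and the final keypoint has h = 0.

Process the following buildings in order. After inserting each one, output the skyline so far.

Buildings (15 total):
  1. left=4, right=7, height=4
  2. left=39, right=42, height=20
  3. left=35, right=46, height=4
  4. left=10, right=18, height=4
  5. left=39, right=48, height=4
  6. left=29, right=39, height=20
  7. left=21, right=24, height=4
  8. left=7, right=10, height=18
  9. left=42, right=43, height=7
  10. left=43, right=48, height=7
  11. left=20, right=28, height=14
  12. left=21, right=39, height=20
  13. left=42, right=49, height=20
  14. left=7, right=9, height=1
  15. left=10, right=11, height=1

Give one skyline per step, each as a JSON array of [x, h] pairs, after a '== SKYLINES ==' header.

== SKYLINES ==
[[4,4],[7,0]]
[[4,4],[7,0],[39,20],[42,0]]
[[4,4],[7,0],[35,4],[39,20],[42,4],[46,0]]
[[4,4],[7,0],[10,4],[18,0],[35,4],[39,20],[42,4],[46,0]]
[[4,4],[7,0],[10,4],[18,0],[35,4],[39,20],[42,4],[48,0]]
[[4,4],[7,0],[10,4],[18,0],[29,20],[42,4],[48,0]]
[[4,4],[7,0],[10,4],[18,0],[21,4],[24,0],[29,20],[42,4],[48,0]]
[[4,4],[7,18],[10,4],[18,0],[21,4],[24,0],[29,20],[42,4],[48,0]]
[[4,4],[7,18],[10,4],[18,0],[21,4],[24,0],[29,20],[42,7],[43,4],[48,0]]
[[4,4],[7,18],[10,4],[18,0],[21,4],[24,0],[29,20],[42,7],[48,0]]
[[4,4],[7,18],[10,4],[18,0],[20,14],[28,0],[29,20],[42,7],[48,0]]
[[4,4],[7,18],[10,4],[18,0],[20,14],[21,20],[42,7],[48,0]]
[[4,4],[7,18],[10,4],[18,0],[20,14],[21,20],[49,0]]
[[4,4],[7,18],[10,4],[18,0],[20,14],[21,20],[49,0]]
[[4,4],[7,18],[10,4],[18,0],[20,14],[21,20],[49,0]]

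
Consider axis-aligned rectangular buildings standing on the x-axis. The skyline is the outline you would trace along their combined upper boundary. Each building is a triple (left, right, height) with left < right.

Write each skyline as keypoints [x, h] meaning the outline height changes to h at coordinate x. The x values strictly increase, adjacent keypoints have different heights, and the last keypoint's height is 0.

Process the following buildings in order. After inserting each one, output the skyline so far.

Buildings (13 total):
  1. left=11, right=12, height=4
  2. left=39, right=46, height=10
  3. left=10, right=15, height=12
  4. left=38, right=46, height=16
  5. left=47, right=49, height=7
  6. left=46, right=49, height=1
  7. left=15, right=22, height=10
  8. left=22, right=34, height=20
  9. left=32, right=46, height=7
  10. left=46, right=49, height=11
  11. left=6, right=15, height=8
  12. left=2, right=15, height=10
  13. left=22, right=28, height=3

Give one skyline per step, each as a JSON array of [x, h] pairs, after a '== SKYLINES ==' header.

== SKYLINES ==
[[11,4],[12,0]]
[[11,4],[12,0],[39,10],[46,0]]
[[10,12],[15,0],[39,10],[46,0]]
[[10,12],[15,0],[38,16],[46,0]]
[[10,12],[15,0],[38,16],[46,0],[47,7],[49,0]]
[[10,12],[15,0],[38,16],[46,1],[47,7],[49,0]]
[[10,12],[15,10],[22,0],[38,16],[46,1],[47,7],[49,0]]
[[10,12],[15,10],[22,20],[34,0],[38,16],[46,1],[47,7],[49,0]]
[[10,12],[15,10],[22,20],[34,7],[38,16],[46,1],[47,7],[49,0]]
[[10,12],[15,10],[22,20],[34,7],[38,16],[46,11],[49,0]]
[[6,8],[10,12],[15,10],[22,20],[34,7],[38,16],[46,11],[49,0]]
[[2,10],[10,12],[15,10],[22,20],[34,7],[38,16],[46,11],[49,0]]
[[2,10],[10,12],[15,10],[22,20],[34,7],[38,16],[46,11],[49,0]]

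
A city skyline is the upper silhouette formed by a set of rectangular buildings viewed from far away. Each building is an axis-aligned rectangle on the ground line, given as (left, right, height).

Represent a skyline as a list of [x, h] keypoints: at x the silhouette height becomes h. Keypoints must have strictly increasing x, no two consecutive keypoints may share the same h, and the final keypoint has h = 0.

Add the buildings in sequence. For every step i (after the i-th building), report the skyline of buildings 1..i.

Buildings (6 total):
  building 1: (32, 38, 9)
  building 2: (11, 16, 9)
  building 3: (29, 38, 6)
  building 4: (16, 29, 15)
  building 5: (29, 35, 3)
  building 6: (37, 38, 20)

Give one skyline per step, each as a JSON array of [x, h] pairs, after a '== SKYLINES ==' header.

== SKYLINES ==
[[32,9],[38,0]]
[[11,9],[16,0],[32,9],[38,0]]
[[11,9],[16,0],[29,6],[32,9],[38,0]]
[[11,9],[16,15],[29,6],[32,9],[38,0]]
[[11,9],[16,15],[29,6],[32,9],[38,0]]
[[11,9],[16,15],[29,6],[32,9],[37,20],[38,0]]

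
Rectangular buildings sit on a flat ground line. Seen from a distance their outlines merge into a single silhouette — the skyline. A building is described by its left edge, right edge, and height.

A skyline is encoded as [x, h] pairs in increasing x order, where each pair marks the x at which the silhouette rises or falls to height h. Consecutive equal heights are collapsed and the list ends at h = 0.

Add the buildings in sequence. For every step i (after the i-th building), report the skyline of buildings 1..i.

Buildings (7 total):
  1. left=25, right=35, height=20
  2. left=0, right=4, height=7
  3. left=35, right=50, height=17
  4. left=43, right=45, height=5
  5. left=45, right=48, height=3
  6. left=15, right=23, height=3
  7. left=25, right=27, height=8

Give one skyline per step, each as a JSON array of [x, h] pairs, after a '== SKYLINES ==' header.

== SKYLINES ==
[[25,20],[35,0]]
[[0,7],[4,0],[25,20],[35,0]]
[[0,7],[4,0],[25,20],[35,17],[50,0]]
[[0,7],[4,0],[25,20],[35,17],[50,0]]
[[0,7],[4,0],[25,20],[35,17],[50,0]]
[[0,7],[4,0],[15,3],[23,0],[25,20],[35,17],[50,0]]
[[0,7],[4,0],[15,3],[23,0],[25,20],[35,17],[50,0]]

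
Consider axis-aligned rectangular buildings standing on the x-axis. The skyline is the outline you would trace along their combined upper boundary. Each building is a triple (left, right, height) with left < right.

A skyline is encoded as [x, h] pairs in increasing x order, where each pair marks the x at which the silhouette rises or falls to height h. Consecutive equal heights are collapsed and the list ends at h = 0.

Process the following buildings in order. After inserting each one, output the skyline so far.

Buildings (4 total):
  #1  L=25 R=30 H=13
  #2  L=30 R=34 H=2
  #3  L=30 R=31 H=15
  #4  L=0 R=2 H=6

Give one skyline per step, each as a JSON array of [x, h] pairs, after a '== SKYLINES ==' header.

== SKYLINES ==
[[25,13],[30,0]]
[[25,13],[30,2],[34,0]]
[[25,13],[30,15],[31,2],[34,0]]
[[0,6],[2,0],[25,13],[30,15],[31,2],[34,0]]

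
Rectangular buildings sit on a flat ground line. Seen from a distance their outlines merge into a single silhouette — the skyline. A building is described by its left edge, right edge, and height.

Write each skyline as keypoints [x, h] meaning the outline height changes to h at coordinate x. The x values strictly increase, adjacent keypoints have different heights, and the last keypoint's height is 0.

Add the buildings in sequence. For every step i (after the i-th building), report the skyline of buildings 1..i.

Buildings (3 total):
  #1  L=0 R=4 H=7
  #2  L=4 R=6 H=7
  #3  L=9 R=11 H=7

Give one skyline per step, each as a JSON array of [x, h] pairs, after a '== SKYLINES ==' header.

== SKYLINES ==
[[0,7],[4,0]]
[[0,7],[6,0]]
[[0,7],[6,0],[9,7],[11,0]]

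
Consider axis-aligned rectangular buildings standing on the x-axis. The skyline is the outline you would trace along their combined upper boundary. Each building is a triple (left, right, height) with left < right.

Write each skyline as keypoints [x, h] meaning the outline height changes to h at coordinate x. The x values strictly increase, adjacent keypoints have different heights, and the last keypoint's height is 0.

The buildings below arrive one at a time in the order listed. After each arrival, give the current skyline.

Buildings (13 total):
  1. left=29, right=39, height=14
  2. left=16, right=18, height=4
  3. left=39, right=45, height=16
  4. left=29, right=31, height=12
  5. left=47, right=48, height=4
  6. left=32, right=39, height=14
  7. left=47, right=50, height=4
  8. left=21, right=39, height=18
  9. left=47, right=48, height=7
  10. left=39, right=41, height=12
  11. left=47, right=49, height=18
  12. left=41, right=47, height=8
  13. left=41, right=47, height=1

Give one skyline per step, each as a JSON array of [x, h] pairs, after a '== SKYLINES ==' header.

== SKYLINES ==
[[29,14],[39,0]]
[[16,4],[18,0],[29,14],[39,0]]
[[16,4],[18,0],[29,14],[39,16],[45,0]]
[[16,4],[18,0],[29,14],[39,16],[45,0]]
[[16,4],[18,0],[29,14],[39,16],[45,0],[47,4],[48,0]]
[[16,4],[18,0],[29,14],[39,16],[45,0],[47,4],[48,0]]
[[16,4],[18,0],[29,14],[39,16],[45,0],[47,4],[50,0]]
[[16,4],[18,0],[21,18],[39,16],[45,0],[47,4],[50,0]]
[[16,4],[18,0],[21,18],[39,16],[45,0],[47,7],[48,4],[50,0]]
[[16,4],[18,0],[21,18],[39,16],[45,0],[47,7],[48,4],[50,0]]
[[16,4],[18,0],[21,18],[39,16],[45,0],[47,18],[49,4],[50,0]]
[[16,4],[18,0],[21,18],[39,16],[45,8],[47,18],[49,4],[50,0]]
[[16,4],[18,0],[21,18],[39,16],[45,8],[47,18],[49,4],[50,0]]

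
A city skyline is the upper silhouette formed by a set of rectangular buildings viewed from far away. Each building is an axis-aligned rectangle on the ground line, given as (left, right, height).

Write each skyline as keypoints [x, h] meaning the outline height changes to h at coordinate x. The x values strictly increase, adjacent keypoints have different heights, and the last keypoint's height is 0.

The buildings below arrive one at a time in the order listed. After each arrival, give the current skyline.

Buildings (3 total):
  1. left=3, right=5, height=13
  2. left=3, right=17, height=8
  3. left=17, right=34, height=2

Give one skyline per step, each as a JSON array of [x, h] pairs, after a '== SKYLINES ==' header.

== SKYLINES ==
[[3,13],[5,0]]
[[3,13],[5,8],[17,0]]
[[3,13],[5,8],[17,2],[34,0]]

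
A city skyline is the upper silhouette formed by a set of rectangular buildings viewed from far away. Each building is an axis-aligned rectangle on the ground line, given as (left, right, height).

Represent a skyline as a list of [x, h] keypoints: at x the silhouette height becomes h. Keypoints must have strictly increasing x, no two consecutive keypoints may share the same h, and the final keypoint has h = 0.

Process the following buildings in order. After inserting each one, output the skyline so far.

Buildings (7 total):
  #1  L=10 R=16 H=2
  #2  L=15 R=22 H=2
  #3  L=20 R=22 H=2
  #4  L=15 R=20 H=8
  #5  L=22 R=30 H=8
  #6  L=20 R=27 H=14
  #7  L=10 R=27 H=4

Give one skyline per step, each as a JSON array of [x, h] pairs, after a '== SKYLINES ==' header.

== SKYLINES ==
[[10,2],[16,0]]
[[10,2],[22,0]]
[[10,2],[22,0]]
[[10,2],[15,8],[20,2],[22,0]]
[[10,2],[15,8],[20,2],[22,8],[30,0]]
[[10,2],[15,8],[20,14],[27,8],[30,0]]
[[10,4],[15,8],[20,14],[27,8],[30,0]]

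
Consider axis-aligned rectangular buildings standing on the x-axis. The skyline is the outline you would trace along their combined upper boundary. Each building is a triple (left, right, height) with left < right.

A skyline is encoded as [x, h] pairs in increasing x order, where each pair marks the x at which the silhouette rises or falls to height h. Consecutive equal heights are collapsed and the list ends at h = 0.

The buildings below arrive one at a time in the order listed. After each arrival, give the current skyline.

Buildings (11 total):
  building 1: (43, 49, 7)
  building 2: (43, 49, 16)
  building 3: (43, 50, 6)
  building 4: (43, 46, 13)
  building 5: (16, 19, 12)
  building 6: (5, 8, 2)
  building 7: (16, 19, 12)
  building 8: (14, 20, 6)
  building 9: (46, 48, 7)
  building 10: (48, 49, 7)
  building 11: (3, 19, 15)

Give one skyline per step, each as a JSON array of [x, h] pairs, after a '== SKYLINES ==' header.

== SKYLINES ==
[[43,7],[49,0]]
[[43,16],[49,0]]
[[43,16],[49,6],[50,0]]
[[43,16],[49,6],[50,0]]
[[16,12],[19,0],[43,16],[49,6],[50,0]]
[[5,2],[8,0],[16,12],[19,0],[43,16],[49,6],[50,0]]
[[5,2],[8,0],[16,12],[19,0],[43,16],[49,6],[50,0]]
[[5,2],[8,0],[14,6],[16,12],[19,6],[20,0],[43,16],[49,6],[50,0]]
[[5,2],[8,0],[14,6],[16,12],[19,6],[20,0],[43,16],[49,6],[50,0]]
[[5,2],[8,0],[14,6],[16,12],[19,6],[20,0],[43,16],[49,6],[50,0]]
[[3,15],[19,6],[20,0],[43,16],[49,6],[50,0]]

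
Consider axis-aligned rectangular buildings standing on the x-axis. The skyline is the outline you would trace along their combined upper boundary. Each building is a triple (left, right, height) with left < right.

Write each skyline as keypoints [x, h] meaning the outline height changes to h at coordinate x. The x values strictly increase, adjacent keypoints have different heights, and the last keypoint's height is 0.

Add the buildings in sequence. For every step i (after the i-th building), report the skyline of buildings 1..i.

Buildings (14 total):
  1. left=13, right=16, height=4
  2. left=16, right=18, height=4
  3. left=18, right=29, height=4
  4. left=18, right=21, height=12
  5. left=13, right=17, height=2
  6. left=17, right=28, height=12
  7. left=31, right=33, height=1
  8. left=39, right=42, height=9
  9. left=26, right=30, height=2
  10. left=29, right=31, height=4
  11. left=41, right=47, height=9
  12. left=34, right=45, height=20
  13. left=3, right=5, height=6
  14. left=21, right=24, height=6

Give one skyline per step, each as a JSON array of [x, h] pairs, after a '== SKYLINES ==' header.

== SKYLINES ==
[[13,4],[16,0]]
[[13,4],[18,0]]
[[13,4],[29,0]]
[[13,4],[18,12],[21,4],[29,0]]
[[13,4],[18,12],[21,4],[29,0]]
[[13,4],[17,12],[28,4],[29,0]]
[[13,4],[17,12],[28,4],[29,0],[31,1],[33,0]]
[[13,4],[17,12],[28,4],[29,0],[31,1],[33,0],[39,9],[42,0]]
[[13,4],[17,12],[28,4],[29,2],[30,0],[31,1],[33,0],[39,9],[42,0]]
[[13,4],[17,12],[28,4],[31,1],[33,0],[39,9],[42,0]]
[[13,4],[17,12],[28,4],[31,1],[33,0],[39,9],[47,0]]
[[13,4],[17,12],[28,4],[31,1],[33,0],[34,20],[45,9],[47,0]]
[[3,6],[5,0],[13,4],[17,12],[28,4],[31,1],[33,0],[34,20],[45,9],[47,0]]
[[3,6],[5,0],[13,4],[17,12],[28,4],[31,1],[33,0],[34,20],[45,9],[47,0]]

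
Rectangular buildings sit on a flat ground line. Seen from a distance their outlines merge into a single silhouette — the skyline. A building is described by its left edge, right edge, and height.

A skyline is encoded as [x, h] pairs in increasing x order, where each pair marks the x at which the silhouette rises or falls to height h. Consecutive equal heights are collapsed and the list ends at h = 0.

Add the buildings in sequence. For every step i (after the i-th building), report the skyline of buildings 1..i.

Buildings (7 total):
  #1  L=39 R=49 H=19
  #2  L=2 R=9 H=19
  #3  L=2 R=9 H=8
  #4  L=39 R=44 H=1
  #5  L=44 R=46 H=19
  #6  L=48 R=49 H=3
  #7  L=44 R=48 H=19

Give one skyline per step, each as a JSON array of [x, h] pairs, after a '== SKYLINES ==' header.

== SKYLINES ==
[[39,19],[49,0]]
[[2,19],[9,0],[39,19],[49,0]]
[[2,19],[9,0],[39,19],[49,0]]
[[2,19],[9,0],[39,19],[49,0]]
[[2,19],[9,0],[39,19],[49,0]]
[[2,19],[9,0],[39,19],[49,0]]
[[2,19],[9,0],[39,19],[49,0]]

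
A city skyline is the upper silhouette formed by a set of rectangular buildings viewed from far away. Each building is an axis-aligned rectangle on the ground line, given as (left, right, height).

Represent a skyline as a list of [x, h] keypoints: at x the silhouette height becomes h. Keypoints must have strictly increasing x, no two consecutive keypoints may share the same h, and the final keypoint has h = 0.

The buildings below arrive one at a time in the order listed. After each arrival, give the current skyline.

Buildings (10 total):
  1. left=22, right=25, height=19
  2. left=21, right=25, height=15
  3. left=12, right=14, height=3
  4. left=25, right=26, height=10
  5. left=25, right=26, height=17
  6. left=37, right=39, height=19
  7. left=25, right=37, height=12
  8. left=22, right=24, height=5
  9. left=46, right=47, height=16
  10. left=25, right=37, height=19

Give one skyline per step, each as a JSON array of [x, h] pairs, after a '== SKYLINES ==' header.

== SKYLINES ==
[[22,19],[25,0]]
[[21,15],[22,19],[25,0]]
[[12,3],[14,0],[21,15],[22,19],[25,0]]
[[12,3],[14,0],[21,15],[22,19],[25,10],[26,0]]
[[12,3],[14,0],[21,15],[22,19],[25,17],[26,0]]
[[12,3],[14,0],[21,15],[22,19],[25,17],[26,0],[37,19],[39,0]]
[[12,3],[14,0],[21,15],[22,19],[25,17],[26,12],[37,19],[39,0]]
[[12,3],[14,0],[21,15],[22,19],[25,17],[26,12],[37,19],[39,0]]
[[12,3],[14,0],[21,15],[22,19],[25,17],[26,12],[37,19],[39,0],[46,16],[47,0]]
[[12,3],[14,0],[21,15],[22,19],[39,0],[46,16],[47,0]]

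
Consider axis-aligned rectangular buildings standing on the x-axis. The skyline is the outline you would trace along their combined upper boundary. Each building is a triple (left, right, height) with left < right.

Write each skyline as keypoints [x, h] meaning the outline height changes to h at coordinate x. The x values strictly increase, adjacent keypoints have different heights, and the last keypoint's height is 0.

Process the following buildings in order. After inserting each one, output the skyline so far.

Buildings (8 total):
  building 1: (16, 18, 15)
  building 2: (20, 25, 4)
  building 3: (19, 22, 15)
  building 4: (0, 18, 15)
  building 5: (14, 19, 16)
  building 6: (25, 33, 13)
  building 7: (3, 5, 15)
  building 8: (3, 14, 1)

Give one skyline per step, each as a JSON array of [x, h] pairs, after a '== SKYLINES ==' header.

== SKYLINES ==
[[16,15],[18,0]]
[[16,15],[18,0],[20,4],[25,0]]
[[16,15],[18,0],[19,15],[22,4],[25,0]]
[[0,15],[18,0],[19,15],[22,4],[25,0]]
[[0,15],[14,16],[19,15],[22,4],[25,0]]
[[0,15],[14,16],[19,15],[22,4],[25,13],[33,0]]
[[0,15],[14,16],[19,15],[22,4],[25,13],[33,0]]
[[0,15],[14,16],[19,15],[22,4],[25,13],[33,0]]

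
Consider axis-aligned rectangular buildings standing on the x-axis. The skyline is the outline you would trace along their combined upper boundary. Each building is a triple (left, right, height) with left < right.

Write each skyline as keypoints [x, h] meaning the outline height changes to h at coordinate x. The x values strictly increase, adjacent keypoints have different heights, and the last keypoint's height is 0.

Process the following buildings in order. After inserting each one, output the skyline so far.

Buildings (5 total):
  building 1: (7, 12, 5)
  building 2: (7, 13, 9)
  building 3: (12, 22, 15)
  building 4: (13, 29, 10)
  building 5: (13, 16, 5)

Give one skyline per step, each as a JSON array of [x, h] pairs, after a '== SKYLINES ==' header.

== SKYLINES ==
[[7,5],[12,0]]
[[7,9],[13,0]]
[[7,9],[12,15],[22,0]]
[[7,9],[12,15],[22,10],[29,0]]
[[7,9],[12,15],[22,10],[29,0]]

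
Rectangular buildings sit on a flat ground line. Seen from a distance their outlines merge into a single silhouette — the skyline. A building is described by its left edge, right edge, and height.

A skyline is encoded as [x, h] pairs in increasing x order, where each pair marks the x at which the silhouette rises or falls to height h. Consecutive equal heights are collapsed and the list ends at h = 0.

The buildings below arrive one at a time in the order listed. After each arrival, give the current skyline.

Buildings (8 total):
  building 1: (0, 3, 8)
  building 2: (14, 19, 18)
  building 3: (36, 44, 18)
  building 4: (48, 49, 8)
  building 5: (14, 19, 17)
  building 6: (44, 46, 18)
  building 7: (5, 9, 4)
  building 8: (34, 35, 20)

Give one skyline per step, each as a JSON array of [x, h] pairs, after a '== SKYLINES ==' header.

== SKYLINES ==
[[0,8],[3,0]]
[[0,8],[3,0],[14,18],[19,0]]
[[0,8],[3,0],[14,18],[19,0],[36,18],[44,0]]
[[0,8],[3,0],[14,18],[19,0],[36,18],[44,0],[48,8],[49,0]]
[[0,8],[3,0],[14,18],[19,0],[36,18],[44,0],[48,8],[49,0]]
[[0,8],[3,0],[14,18],[19,0],[36,18],[46,0],[48,8],[49,0]]
[[0,8],[3,0],[5,4],[9,0],[14,18],[19,0],[36,18],[46,0],[48,8],[49,0]]
[[0,8],[3,0],[5,4],[9,0],[14,18],[19,0],[34,20],[35,0],[36,18],[46,0],[48,8],[49,0]]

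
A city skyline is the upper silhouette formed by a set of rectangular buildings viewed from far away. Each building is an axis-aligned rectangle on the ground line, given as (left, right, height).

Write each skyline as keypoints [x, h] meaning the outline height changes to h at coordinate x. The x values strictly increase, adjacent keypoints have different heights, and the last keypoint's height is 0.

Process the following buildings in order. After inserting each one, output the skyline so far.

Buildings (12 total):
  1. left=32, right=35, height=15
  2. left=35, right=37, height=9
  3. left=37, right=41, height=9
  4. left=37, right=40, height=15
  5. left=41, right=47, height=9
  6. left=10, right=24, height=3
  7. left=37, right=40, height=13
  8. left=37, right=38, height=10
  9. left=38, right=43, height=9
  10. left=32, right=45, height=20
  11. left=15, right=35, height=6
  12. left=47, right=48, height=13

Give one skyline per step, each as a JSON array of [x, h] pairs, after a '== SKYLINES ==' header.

== SKYLINES ==
[[32,15],[35,0]]
[[32,15],[35,9],[37,0]]
[[32,15],[35,9],[41,0]]
[[32,15],[35,9],[37,15],[40,9],[41,0]]
[[32,15],[35,9],[37,15],[40,9],[47,0]]
[[10,3],[24,0],[32,15],[35,9],[37,15],[40,9],[47,0]]
[[10,3],[24,0],[32,15],[35,9],[37,15],[40,9],[47,0]]
[[10,3],[24,0],[32,15],[35,9],[37,15],[40,9],[47,0]]
[[10,3],[24,0],[32,15],[35,9],[37,15],[40,9],[47,0]]
[[10,3],[24,0],[32,20],[45,9],[47,0]]
[[10,3],[15,6],[32,20],[45,9],[47,0]]
[[10,3],[15,6],[32,20],[45,9],[47,13],[48,0]]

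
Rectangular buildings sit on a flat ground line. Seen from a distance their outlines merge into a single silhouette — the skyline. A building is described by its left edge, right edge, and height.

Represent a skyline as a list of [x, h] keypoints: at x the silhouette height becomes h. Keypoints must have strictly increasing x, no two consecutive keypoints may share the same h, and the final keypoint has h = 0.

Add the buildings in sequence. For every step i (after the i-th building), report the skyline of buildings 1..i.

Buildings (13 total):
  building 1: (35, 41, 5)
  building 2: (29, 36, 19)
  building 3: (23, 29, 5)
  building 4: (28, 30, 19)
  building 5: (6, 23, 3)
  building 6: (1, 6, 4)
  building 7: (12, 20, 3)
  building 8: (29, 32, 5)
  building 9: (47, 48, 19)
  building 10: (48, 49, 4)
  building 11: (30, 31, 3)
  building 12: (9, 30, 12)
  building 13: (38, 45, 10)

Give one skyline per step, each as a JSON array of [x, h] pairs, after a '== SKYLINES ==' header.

== SKYLINES ==
[[35,5],[41,0]]
[[29,19],[36,5],[41,0]]
[[23,5],[29,19],[36,5],[41,0]]
[[23,5],[28,19],[36,5],[41,0]]
[[6,3],[23,5],[28,19],[36,5],[41,0]]
[[1,4],[6,3],[23,5],[28,19],[36,5],[41,0]]
[[1,4],[6,3],[23,5],[28,19],[36,5],[41,0]]
[[1,4],[6,3],[23,5],[28,19],[36,5],[41,0]]
[[1,4],[6,3],[23,5],[28,19],[36,5],[41,0],[47,19],[48,0]]
[[1,4],[6,3],[23,5],[28,19],[36,5],[41,0],[47,19],[48,4],[49,0]]
[[1,4],[6,3],[23,5],[28,19],[36,5],[41,0],[47,19],[48,4],[49,0]]
[[1,4],[6,3],[9,12],[28,19],[36,5],[41,0],[47,19],[48,4],[49,0]]
[[1,4],[6,3],[9,12],[28,19],[36,5],[38,10],[45,0],[47,19],[48,4],[49,0]]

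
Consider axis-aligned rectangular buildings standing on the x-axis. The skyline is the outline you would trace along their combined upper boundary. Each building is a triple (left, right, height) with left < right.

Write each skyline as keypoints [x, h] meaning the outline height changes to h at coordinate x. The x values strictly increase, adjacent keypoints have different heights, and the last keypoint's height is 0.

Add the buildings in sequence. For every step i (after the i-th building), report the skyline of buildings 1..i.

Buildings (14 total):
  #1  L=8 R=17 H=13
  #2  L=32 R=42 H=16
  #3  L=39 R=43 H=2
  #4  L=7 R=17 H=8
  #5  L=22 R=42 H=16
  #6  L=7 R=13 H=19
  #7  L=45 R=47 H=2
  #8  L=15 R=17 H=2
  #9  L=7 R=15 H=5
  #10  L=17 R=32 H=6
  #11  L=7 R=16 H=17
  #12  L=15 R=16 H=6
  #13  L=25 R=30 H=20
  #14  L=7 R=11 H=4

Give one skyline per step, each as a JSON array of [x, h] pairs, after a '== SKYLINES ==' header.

== SKYLINES ==
[[8,13],[17,0]]
[[8,13],[17,0],[32,16],[42,0]]
[[8,13],[17,0],[32,16],[42,2],[43,0]]
[[7,8],[8,13],[17,0],[32,16],[42,2],[43,0]]
[[7,8],[8,13],[17,0],[22,16],[42,2],[43,0]]
[[7,19],[13,13],[17,0],[22,16],[42,2],[43,0]]
[[7,19],[13,13],[17,0],[22,16],[42,2],[43,0],[45,2],[47,0]]
[[7,19],[13,13],[17,0],[22,16],[42,2],[43,0],[45,2],[47,0]]
[[7,19],[13,13],[17,0],[22,16],[42,2],[43,0],[45,2],[47,0]]
[[7,19],[13,13],[17,6],[22,16],[42,2],[43,0],[45,2],[47,0]]
[[7,19],[13,17],[16,13],[17,6],[22,16],[42,2],[43,0],[45,2],[47,0]]
[[7,19],[13,17],[16,13],[17,6],[22,16],[42,2],[43,0],[45,2],[47,0]]
[[7,19],[13,17],[16,13],[17,6],[22,16],[25,20],[30,16],[42,2],[43,0],[45,2],[47,0]]
[[7,19],[13,17],[16,13],[17,6],[22,16],[25,20],[30,16],[42,2],[43,0],[45,2],[47,0]]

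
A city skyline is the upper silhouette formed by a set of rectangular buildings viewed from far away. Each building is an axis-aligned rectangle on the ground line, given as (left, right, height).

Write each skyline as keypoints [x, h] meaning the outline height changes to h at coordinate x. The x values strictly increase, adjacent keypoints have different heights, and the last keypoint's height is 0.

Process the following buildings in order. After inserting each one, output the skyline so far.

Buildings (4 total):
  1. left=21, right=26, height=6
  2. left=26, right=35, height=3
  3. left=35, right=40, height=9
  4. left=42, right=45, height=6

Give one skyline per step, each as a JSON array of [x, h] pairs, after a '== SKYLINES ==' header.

== SKYLINES ==
[[21,6],[26,0]]
[[21,6],[26,3],[35,0]]
[[21,6],[26,3],[35,9],[40,0]]
[[21,6],[26,3],[35,9],[40,0],[42,6],[45,0]]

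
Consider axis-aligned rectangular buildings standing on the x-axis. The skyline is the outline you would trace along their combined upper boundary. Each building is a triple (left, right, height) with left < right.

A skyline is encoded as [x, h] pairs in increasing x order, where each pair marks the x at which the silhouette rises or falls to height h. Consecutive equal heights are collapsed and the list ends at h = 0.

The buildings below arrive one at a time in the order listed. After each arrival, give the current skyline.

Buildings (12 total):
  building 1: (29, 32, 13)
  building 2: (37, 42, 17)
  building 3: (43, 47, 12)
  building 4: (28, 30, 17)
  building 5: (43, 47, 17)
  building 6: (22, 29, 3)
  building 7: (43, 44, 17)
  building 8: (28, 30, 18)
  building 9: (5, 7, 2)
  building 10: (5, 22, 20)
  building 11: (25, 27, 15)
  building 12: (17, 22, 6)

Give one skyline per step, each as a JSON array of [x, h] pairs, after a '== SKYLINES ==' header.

== SKYLINES ==
[[29,13],[32,0]]
[[29,13],[32,0],[37,17],[42,0]]
[[29,13],[32,0],[37,17],[42,0],[43,12],[47,0]]
[[28,17],[30,13],[32,0],[37,17],[42,0],[43,12],[47,0]]
[[28,17],[30,13],[32,0],[37,17],[42,0],[43,17],[47,0]]
[[22,3],[28,17],[30,13],[32,0],[37,17],[42,0],[43,17],[47,0]]
[[22,3],[28,17],[30,13],[32,0],[37,17],[42,0],[43,17],[47,0]]
[[22,3],[28,18],[30,13],[32,0],[37,17],[42,0],[43,17],[47,0]]
[[5,2],[7,0],[22,3],[28,18],[30,13],[32,0],[37,17],[42,0],[43,17],[47,0]]
[[5,20],[22,3],[28,18],[30,13],[32,0],[37,17],[42,0],[43,17],[47,0]]
[[5,20],[22,3],[25,15],[27,3],[28,18],[30,13],[32,0],[37,17],[42,0],[43,17],[47,0]]
[[5,20],[22,3],[25,15],[27,3],[28,18],[30,13],[32,0],[37,17],[42,0],[43,17],[47,0]]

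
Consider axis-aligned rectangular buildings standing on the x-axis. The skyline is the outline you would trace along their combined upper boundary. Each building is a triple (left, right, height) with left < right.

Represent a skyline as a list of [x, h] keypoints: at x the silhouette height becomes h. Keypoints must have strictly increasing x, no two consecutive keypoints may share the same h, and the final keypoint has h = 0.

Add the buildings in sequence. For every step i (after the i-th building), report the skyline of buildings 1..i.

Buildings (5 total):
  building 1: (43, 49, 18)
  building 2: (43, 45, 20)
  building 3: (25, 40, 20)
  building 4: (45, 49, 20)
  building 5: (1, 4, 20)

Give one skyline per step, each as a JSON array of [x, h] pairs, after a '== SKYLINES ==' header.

== SKYLINES ==
[[43,18],[49,0]]
[[43,20],[45,18],[49,0]]
[[25,20],[40,0],[43,20],[45,18],[49,0]]
[[25,20],[40,0],[43,20],[49,0]]
[[1,20],[4,0],[25,20],[40,0],[43,20],[49,0]]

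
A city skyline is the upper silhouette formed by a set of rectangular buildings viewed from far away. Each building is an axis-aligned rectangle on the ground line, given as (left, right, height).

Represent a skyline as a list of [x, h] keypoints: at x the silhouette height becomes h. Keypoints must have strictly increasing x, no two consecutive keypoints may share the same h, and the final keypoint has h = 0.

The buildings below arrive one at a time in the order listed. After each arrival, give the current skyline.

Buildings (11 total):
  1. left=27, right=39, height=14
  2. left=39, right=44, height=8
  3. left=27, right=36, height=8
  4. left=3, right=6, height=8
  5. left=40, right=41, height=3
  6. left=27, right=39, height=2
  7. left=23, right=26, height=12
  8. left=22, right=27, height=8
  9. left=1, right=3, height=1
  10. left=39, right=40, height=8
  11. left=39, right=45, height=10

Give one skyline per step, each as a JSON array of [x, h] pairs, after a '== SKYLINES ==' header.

== SKYLINES ==
[[27,14],[39,0]]
[[27,14],[39,8],[44,0]]
[[27,14],[39,8],[44,0]]
[[3,8],[6,0],[27,14],[39,8],[44,0]]
[[3,8],[6,0],[27,14],[39,8],[44,0]]
[[3,8],[6,0],[27,14],[39,8],[44,0]]
[[3,8],[6,0],[23,12],[26,0],[27,14],[39,8],[44,0]]
[[3,8],[6,0],[22,8],[23,12],[26,8],[27,14],[39,8],[44,0]]
[[1,1],[3,8],[6,0],[22,8],[23,12],[26,8],[27,14],[39,8],[44,0]]
[[1,1],[3,8],[6,0],[22,8],[23,12],[26,8],[27,14],[39,8],[44,0]]
[[1,1],[3,8],[6,0],[22,8],[23,12],[26,8],[27,14],[39,10],[45,0]]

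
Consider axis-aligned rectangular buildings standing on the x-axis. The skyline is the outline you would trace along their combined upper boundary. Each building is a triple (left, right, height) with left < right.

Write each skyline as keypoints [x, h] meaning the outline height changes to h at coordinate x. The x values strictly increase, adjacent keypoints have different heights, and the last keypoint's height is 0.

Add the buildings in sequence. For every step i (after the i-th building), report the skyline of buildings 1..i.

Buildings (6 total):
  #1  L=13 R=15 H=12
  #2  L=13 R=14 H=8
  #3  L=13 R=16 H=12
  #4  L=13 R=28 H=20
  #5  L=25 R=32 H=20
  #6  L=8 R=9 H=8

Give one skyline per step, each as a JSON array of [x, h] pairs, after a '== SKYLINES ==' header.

== SKYLINES ==
[[13,12],[15,0]]
[[13,12],[15,0]]
[[13,12],[16,0]]
[[13,20],[28,0]]
[[13,20],[32,0]]
[[8,8],[9,0],[13,20],[32,0]]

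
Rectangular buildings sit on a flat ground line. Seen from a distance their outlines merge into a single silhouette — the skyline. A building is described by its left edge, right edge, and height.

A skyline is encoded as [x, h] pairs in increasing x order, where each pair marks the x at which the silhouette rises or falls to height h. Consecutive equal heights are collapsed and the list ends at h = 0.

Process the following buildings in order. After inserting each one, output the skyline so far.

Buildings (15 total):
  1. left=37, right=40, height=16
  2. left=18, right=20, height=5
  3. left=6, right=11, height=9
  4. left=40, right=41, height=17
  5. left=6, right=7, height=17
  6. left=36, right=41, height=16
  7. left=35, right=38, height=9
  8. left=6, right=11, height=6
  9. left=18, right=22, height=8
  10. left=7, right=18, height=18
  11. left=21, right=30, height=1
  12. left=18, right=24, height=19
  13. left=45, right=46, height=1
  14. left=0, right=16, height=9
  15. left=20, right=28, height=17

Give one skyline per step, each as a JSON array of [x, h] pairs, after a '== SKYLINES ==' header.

== SKYLINES ==
[[37,16],[40,0]]
[[18,5],[20,0],[37,16],[40,0]]
[[6,9],[11,0],[18,5],[20,0],[37,16],[40,0]]
[[6,9],[11,0],[18,5],[20,0],[37,16],[40,17],[41,0]]
[[6,17],[7,9],[11,0],[18,5],[20,0],[37,16],[40,17],[41,0]]
[[6,17],[7,9],[11,0],[18,5],[20,0],[36,16],[40,17],[41,0]]
[[6,17],[7,9],[11,0],[18,5],[20,0],[35,9],[36,16],[40,17],[41,0]]
[[6,17],[7,9],[11,0],[18,5],[20,0],[35,9],[36,16],[40,17],[41,0]]
[[6,17],[7,9],[11,0],[18,8],[22,0],[35,9],[36,16],[40,17],[41,0]]
[[6,17],[7,18],[18,8],[22,0],[35,9],[36,16],[40,17],[41,0]]
[[6,17],[7,18],[18,8],[22,1],[30,0],[35,9],[36,16],[40,17],[41,0]]
[[6,17],[7,18],[18,19],[24,1],[30,0],[35,9],[36,16],[40,17],[41,0]]
[[6,17],[7,18],[18,19],[24,1],[30,0],[35,9],[36,16],[40,17],[41,0],[45,1],[46,0]]
[[0,9],[6,17],[7,18],[18,19],[24,1],[30,0],[35,9],[36,16],[40,17],[41,0],[45,1],[46,0]]
[[0,9],[6,17],[7,18],[18,19],[24,17],[28,1],[30,0],[35,9],[36,16],[40,17],[41,0],[45,1],[46,0]]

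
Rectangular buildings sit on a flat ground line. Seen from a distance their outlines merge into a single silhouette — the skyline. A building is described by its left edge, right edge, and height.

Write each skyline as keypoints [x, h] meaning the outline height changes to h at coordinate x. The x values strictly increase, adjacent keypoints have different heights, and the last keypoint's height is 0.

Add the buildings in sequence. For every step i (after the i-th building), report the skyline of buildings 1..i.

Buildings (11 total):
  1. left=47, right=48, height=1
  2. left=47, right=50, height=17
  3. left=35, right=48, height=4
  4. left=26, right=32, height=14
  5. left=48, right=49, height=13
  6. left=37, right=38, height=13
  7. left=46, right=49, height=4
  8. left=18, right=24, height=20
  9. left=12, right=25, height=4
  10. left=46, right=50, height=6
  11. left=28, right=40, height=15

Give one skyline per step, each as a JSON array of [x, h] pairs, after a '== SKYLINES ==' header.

== SKYLINES ==
[[47,1],[48,0]]
[[47,17],[50,0]]
[[35,4],[47,17],[50,0]]
[[26,14],[32,0],[35,4],[47,17],[50,0]]
[[26,14],[32,0],[35,4],[47,17],[50,0]]
[[26,14],[32,0],[35,4],[37,13],[38,4],[47,17],[50,0]]
[[26,14],[32,0],[35,4],[37,13],[38,4],[47,17],[50,0]]
[[18,20],[24,0],[26,14],[32,0],[35,4],[37,13],[38,4],[47,17],[50,0]]
[[12,4],[18,20],[24,4],[25,0],[26,14],[32,0],[35,4],[37,13],[38,4],[47,17],[50,0]]
[[12,4],[18,20],[24,4],[25,0],[26,14],[32,0],[35,4],[37,13],[38,4],[46,6],[47,17],[50,0]]
[[12,4],[18,20],[24,4],[25,0],[26,14],[28,15],[40,4],[46,6],[47,17],[50,0]]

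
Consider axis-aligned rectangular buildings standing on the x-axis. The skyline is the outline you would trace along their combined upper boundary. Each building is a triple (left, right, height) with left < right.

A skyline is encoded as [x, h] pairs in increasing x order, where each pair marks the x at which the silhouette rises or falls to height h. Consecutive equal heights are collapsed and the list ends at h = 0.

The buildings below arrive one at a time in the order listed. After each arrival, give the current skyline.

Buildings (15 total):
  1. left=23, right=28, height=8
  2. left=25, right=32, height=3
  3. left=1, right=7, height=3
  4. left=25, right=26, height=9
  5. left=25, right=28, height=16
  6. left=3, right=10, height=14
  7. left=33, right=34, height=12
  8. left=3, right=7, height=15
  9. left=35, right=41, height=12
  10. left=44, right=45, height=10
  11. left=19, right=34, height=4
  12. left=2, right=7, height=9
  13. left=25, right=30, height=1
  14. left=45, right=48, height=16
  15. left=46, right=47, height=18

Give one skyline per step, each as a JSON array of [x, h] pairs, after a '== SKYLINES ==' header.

== SKYLINES ==
[[23,8],[28,0]]
[[23,8],[28,3],[32,0]]
[[1,3],[7,0],[23,8],[28,3],[32,0]]
[[1,3],[7,0],[23,8],[25,9],[26,8],[28,3],[32,0]]
[[1,3],[7,0],[23,8],[25,16],[28,3],[32,0]]
[[1,3],[3,14],[10,0],[23,8],[25,16],[28,3],[32,0]]
[[1,3],[3,14],[10,0],[23,8],[25,16],[28,3],[32,0],[33,12],[34,0]]
[[1,3],[3,15],[7,14],[10,0],[23,8],[25,16],[28,3],[32,0],[33,12],[34,0]]
[[1,3],[3,15],[7,14],[10,0],[23,8],[25,16],[28,3],[32,0],[33,12],[34,0],[35,12],[41,0]]
[[1,3],[3,15],[7,14],[10,0],[23,8],[25,16],[28,3],[32,0],[33,12],[34,0],[35,12],[41,0],[44,10],[45,0]]
[[1,3],[3,15],[7,14],[10,0],[19,4],[23,8],[25,16],[28,4],[33,12],[34,0],[35,12],[41,0],[44,10],[45,0]]
[[1,3],[2,9],[3,15],[7,14],[10,0],[19,4],[23,8],[25,16],[28,4],[33,12],[34,0],[35,12],[41,0],[44,10],[45,0]]
[[1,3],[2,9],[3,15],[7,14],[10,0],[19,4],[23,8],[25,16],[28,4],[33,12],[34,0],[35,12],[41,0],[44,10],[45,0]]
[[1,3],[2,9],[3,15],[7,14],[10,0],[19,4],[23,8],[25,16],[28,4],[33,12],[34,0],[35,12],[41,0],[44,10],[45,16],[48,0]]
[[1,3],[2,9],[3,15],[7,14],[10,0],[19,4],[23,8],[25,16],[28,4],[33,12],[34,0],[35,12],[41,0],[44,10],[45,16],[46,18],[47,16],[48,0]]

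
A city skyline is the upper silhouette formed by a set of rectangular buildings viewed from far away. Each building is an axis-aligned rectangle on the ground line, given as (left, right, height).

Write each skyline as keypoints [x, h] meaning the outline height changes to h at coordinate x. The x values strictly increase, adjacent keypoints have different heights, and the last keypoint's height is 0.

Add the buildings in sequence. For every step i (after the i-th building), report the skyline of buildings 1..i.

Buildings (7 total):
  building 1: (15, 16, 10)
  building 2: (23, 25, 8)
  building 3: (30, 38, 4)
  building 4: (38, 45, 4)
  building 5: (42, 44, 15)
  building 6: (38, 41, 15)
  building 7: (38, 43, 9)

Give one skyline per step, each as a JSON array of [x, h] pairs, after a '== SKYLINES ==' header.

== SKYLINES ==
[[15,10],[16,0]]
[[15,10],[16,0],[23,8],[25,0]]
[[15,10],[16,0],[23,8],[25,0],[30,4],[38,0]]
[[15,10],[16,0],[23,8],[25,0],[30,4],[45,0]]
[[15,10],[16,0],[23,8],[25,0],[30,4],[42,15],[44,4],[45,0]]
[[15,10],[16,0],[23,8],[25,0],[30,4],[38,15],[41,4],[42,15],[44,4],[45,0]]
[[15,10],[16,0],[23,8],[25,0],[30,4],[38,15],[41,9],[42,15],[44,4],[45,0]]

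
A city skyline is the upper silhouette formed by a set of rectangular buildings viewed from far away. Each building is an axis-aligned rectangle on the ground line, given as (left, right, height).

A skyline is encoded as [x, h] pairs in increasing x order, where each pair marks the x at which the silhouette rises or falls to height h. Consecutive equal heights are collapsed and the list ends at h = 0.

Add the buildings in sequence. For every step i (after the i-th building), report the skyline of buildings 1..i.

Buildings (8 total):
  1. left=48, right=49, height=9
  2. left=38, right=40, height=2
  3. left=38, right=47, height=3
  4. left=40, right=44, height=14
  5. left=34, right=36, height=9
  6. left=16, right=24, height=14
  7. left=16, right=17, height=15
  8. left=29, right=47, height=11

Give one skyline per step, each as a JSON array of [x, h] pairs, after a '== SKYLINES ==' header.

== SKYLINES ==
[[48,9],[49,0]]
[[38,2],[40,0],[48,9],[49,0]]
[[38,3],[47,0],[48,9],[49,0]]
[[38,3],[40,14],[44,3],[47,0],[48,9],[49,0]]
[[34,9],[36,0],[38,3],[40,14],[44,3],[47,0],[48,9],[49,0]]
[[16,14],[24,0],[34,9],[36,0],[38,3],[40,14],[44,3],[47,0],[48,9],[49,0]]
[[16,15],[17,14],[24,0],[34,9],[36,0],[38,3],[40,14],[44,3],[47,0],[48,9],[49,0]]
[[16,15],[17,14],[24,0],[29,11],[40,14],[44,11],[47,0],[48,9],[49,0]]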